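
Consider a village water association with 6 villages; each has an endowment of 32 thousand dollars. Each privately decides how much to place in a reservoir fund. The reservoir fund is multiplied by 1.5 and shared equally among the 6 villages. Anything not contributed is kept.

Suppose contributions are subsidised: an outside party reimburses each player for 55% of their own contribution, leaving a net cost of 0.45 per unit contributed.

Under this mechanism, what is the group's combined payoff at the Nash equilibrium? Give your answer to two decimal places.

Even with the mechanism, each unit contributed returns only (1.5/6) / 0.45 = 0.5556 per unit of net cost, so contributing nothing is still dominant.
At the Nash equilibrium no one contributes; group total payoff = 6 × 32 = 192.

192.00 thousand dollars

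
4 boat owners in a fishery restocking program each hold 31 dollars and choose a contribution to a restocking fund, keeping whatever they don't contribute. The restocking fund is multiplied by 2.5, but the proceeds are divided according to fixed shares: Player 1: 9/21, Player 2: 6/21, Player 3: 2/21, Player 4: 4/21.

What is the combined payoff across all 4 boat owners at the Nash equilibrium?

For player j, contributing a unit is worthwhile iff 2.5 × (j's share) ≥ 1, i.e. iff j's share is at least 0.4000.
The only share above 0.4000 is Player 1's 9/21, contributing 31; the remaining 3 contribute 0. Total contributed: 31.
The restocking fund pays out 2.5 × 31 = 77.50 in total (split across the unequal shares, but the aggregate is all that matters for the group sum).
The 3 free-riders keep 31 each, adding 93. Group total = 93 + 77.50 = 170.50.

170.50 dollars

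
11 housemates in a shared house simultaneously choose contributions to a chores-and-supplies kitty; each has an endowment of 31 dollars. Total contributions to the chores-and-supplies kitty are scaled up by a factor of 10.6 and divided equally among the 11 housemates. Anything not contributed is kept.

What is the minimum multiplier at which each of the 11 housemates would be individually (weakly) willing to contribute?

11

A contributed unit returns (multiplier)/11 to its contributor.
This reaches 1 exactly when the multiplier is 11.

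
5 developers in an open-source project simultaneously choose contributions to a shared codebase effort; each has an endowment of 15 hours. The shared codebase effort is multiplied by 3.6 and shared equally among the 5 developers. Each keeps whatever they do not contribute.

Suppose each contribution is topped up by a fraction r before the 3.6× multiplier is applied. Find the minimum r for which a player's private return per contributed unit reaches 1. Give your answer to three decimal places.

0.389

With matching at rate r, one contributed unit becomes (1 + r) in the shared codebase effort and returns 3.6 × (1 + r) / 5 to the contributor.
Setting this equal to 1: 1 + r = 5/3.6 = 1.3889.
So the minimum matching rate is r = 1.3889 − 1 = 0.389.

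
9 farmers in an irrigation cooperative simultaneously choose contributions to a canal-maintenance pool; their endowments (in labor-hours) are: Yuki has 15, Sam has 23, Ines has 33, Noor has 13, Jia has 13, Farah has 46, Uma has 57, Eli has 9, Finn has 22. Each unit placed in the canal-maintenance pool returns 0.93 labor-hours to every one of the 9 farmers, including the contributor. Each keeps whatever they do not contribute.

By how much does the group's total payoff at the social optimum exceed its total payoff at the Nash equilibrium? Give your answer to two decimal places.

1702.47 labor-hours

The private return per contributed unit is 0.93 < 1 for everyone, so the Nash equilibrium is zero contribution and the group total is Σ E_j = 15 + 23 + 33 + 13 + 13 + 46 + 57 + 9 + 22 = 231.
Each contributed unit returns 8.370 to the group, so the social optimum is full contribution by everyone: group total = 8.370 × 231 = 1933.47.
Efficiency loss = (8.370 − 1) × 231 = 1702.47.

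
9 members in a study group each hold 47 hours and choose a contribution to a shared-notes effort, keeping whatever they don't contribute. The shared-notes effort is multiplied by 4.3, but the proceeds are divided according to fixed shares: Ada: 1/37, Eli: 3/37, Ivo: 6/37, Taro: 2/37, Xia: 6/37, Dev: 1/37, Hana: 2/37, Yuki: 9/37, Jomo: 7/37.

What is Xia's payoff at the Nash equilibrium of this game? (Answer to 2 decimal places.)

79.77 hours

Player j's private return per contributed unit is 4.3 × (j's share). Contributing is weakly dominant for j when that share is at least 1/4.3 = 0.2326, and contributing 0 is dominant otherwise.
Yuki alone (share 9/37) is above the threshold, contributing 47; the remaining 8 contribute 0. Total contributed: 47.
Xia keeps 47 and receives 4.3 × 47 × 6/37 = 32.77 from the shared-notes effort, for a payoff of 79.77.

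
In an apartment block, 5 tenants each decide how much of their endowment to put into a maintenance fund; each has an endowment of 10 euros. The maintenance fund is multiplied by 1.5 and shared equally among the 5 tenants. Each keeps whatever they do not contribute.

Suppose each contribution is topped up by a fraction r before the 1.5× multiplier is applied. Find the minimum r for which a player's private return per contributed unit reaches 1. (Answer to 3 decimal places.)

With matching at rate r, one contributed unit becomes (1 + r) in the maintenance fund and returns 1.5 × (1 + r) / 5 to the contributor.
Setting this equal to 1: 1 + r = 5/1.5 = 3.3333.
So the minimum matching rate is r = 3.3333 − 1 = 2.333.

2.333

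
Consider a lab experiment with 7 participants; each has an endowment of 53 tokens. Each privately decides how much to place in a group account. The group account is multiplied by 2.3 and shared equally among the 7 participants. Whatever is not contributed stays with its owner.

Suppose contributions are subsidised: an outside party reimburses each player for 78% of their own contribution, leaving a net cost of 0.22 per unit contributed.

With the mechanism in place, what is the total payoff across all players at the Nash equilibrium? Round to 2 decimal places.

1142.68 tokens

With the mechanism, a contributed unit returns (2.3/7) / 0.22 = 1.4935 per unit of net cost to the contributor — now above 1 — so contributing fully is weakly dominant for every player.
So the Nash equilibrium is full contribution by all 7; the group earns 7 × (53 × 0.78 + 2.3 × 53) = 1142.68.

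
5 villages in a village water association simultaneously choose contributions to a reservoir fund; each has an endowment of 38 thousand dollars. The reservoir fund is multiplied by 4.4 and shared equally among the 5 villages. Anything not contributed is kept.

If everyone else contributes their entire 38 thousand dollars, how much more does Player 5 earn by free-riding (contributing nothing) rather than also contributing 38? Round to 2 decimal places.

4.56 thousand dollars

Switching from a contribution of 38 to 0 lets Player 5 keep an extra 38 thousand dollars, but lowers the reservoir fund by 38, which costs Player 5 their own share of that drop: 4.4/5 × 38 = 33.44.
Net gain = 38 − 33.44 = 4.56. The private return per contributed unit (0.8800) is below 1, so free-riding is indeed the best response regardless of what the others do.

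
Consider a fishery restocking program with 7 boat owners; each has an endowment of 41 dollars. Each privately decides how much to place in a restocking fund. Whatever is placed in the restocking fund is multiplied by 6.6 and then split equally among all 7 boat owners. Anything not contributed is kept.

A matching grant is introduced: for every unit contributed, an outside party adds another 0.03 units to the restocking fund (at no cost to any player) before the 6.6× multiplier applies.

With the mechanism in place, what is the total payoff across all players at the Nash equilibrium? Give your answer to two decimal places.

The effective private return is 6.6 × 1.03 / 7 = 0.9711, which is still under 1, so the mechanism doesn't change anyone's dominant strategy: zero contribution.
At the Nash equilibrium no one contributes; group total payoff = 7 × 41 = 287.

287.00 dollars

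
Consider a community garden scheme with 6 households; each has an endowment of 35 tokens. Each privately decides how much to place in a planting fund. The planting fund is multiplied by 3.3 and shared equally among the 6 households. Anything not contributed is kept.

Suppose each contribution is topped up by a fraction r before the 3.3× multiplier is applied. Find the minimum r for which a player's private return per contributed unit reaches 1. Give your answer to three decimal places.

0.818

With matching at rate r, one contributed unit becomes (1 + r) in the planting fund and returns 3.3 × (1 + r) / 6 to the contributor.
Setting this equal to 1: 1 + r = 6/3.3 = 1.8182.
So the minimum matching rate is r = 1.8182 − 1 = 0.818.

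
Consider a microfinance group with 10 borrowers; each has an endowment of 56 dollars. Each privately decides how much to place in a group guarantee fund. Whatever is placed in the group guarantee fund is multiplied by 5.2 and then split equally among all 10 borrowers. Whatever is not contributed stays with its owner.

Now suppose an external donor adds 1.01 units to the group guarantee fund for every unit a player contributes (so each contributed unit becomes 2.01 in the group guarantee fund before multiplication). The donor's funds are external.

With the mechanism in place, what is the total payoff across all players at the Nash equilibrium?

The effective private return per unit is now 5.2 × 2.01 / 10 = 1.0452 > 1, so every player's dominant strategy flips to full contribution.
So the Nash equilibrium is full contribution by all 10; the group earns 5.2 × 2.01 × 560 = 5853.12.

5853.12 dollars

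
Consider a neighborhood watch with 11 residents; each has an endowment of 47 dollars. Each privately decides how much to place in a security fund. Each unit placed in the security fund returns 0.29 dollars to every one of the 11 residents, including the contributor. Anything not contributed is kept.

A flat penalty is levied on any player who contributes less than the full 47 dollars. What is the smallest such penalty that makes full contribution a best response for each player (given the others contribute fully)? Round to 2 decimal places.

Given the others contribute fully, the best deviation is to contribute 0 (any partial contribution still incurs the fine and gives up units whose private return 0.29 is below 1).
Deviating from 47 to 0 saves 47 dollars but forfeits the deviator's share of the drop in the security fund: 0.29 × 47 = 13.63.
So the deviation gain is 47 − 13.63 = 33.37, and the fine must be at least 33.37 dollars to wipe it out.

33.37 dollars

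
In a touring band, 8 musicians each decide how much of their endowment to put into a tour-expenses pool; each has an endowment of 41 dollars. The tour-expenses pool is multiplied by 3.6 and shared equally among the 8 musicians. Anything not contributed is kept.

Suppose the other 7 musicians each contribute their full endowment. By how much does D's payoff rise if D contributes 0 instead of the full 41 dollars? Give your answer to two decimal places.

22.55 dollars

Switching from a contribution of 41 to 0 lets D keep an extra 41 dollars, but lowers the tour-expenses pool by 41, which costs D their own share of that drop: 3.6/8 × 41 = 18.45.
Net gain = 41 − 18.45 = 22.55. The private return per contributed unit (0.4500) is below 1, so free-riding is indeed the best response regardless of what the others do.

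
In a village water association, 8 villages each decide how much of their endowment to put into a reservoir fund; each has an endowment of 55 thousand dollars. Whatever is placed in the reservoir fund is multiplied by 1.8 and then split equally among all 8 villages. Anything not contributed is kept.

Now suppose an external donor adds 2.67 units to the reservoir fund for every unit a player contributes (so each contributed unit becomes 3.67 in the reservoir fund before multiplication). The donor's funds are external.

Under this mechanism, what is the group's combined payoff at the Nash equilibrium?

440.00 thousand dollars

The effective private return is 1.8 × 3.67 / 8 = 0.8258, which is still under 1, so the mechanism doesn't change anyone's dominant strategy: zero contribution.
At the Nash equilibrium no one contributes; group total payoff = 8 × 55 = 440.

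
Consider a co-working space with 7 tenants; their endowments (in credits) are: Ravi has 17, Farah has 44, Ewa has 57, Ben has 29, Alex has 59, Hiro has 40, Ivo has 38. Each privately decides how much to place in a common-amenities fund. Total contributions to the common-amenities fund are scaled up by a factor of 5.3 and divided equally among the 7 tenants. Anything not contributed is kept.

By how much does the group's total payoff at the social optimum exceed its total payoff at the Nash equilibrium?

The private return per contributed unit is 5.3/7 = 0.7571 < 1 for every player regardless of endowment, so the Nash equilibrium is zero contribution and the group total is Σ E_j = 17 + 44 + 57 + 29 + 59 + 40 + 38 = 284.
Each contributed unit returns 5.300 to the group, so the social optimum is full contribution by everyone: group total = 5.300 × 284 = 1505.20.
Efficiency loss = (5.300 − 1) × 284 = 1221.20.

1221.20 credits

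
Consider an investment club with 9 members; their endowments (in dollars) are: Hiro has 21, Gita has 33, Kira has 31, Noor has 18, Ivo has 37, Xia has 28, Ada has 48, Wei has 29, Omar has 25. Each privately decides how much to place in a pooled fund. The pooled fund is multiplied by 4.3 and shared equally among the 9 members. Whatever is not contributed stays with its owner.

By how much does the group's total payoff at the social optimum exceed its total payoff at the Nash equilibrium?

The private return per contributed unit is 4.3/9 = 0.4778 < 1 for every player regardless of endowment, so the Nash equilibrium is zero contribution and the group total is Σ E_j = 21 + 33 + 31 + 18 + 37 + 28 + 48 + 29 + 25 = 270.
Each contributed unit returns 4.300 to the group, so the social optimum is full contribution by everyone: group total = 4.300 × 270 = 1161.00.
Efficiency loss = (4.300 − 1) × 270 = 891.00.

891.00 dollars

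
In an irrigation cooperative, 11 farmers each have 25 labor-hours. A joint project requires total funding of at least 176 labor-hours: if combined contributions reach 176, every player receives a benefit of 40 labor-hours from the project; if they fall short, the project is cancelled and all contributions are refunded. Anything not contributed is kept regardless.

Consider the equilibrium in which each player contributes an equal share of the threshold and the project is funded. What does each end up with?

49 labor-hours

Equal share of the threshold: 176/11 = 16.
At this profile no one gains by cutting their contribution: any cut drops the total below 176, the project is cancelled, contributions are refunded, and the deviator ends with 25, which is less than 25 − 16 + 40 = 49. Contributing more than 16 just wastes the excess. So contributing exactly 16 is a best response.
Each player's payoff: 25 − 16 + 40 = 49.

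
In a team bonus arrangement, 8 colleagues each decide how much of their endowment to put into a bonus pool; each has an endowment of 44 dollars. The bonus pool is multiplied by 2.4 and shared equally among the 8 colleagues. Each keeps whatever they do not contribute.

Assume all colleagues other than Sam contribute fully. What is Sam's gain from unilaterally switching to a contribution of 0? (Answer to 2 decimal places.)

30.80 dollars

Switching from a contribution of 44 to 0 lets Sam keep an extra 44 dollars, but lowers the bonus pool by 44, which costs Sam their own share of that drop: 2.4/8 × 44 = 13.20.
Net gain = 44 − 13.20 = 30.80. The private return per contributed unit (0.3000) is below 1, so free-riding is indeed the best response regardless of what the others do.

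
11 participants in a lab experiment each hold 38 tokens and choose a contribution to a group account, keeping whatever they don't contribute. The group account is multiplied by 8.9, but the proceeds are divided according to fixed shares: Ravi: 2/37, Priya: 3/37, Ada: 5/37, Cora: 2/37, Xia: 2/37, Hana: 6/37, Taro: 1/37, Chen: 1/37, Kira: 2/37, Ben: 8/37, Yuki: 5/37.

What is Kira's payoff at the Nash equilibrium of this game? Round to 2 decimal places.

For player j, contributing a unit is worthwhile iff 8.9 × (j's share) ≥ 1, i.e. iff j's share is at least 0.1124.
The shares above 0.1124 belong to Ada, Hana, Ben and Yuki, contributing 38 each; the remaining 7 contribute 0. Total contributed: 152.
Kira keeps 38 and receives 8.9 × 152 × 2/37 = 73.12 from the group account, for a payoff of 111.12.

111.12 tokens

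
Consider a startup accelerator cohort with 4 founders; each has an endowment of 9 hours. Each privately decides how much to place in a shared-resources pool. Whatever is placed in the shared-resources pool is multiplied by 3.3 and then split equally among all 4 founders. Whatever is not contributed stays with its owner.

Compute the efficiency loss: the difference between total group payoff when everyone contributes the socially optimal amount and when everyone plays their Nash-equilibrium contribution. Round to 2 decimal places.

82.80 hours

Each contributed unit returns 3.3/4 = 0.8250 to its contributor — below 1 — so contributing 0 is dominant for every player. At the Nash equilibrium everyone keeps their 9, and the group total is 4 × 9 = 36.
Each contributed unit returns 3.300 to the group as a whole (0.8250 to each of 4 players), which exceeds 1, so the social optimum is full contribution: group total = 3.300 × 36 = 118.80.
Efficiency loss = 118.80 − 36 = 82.80.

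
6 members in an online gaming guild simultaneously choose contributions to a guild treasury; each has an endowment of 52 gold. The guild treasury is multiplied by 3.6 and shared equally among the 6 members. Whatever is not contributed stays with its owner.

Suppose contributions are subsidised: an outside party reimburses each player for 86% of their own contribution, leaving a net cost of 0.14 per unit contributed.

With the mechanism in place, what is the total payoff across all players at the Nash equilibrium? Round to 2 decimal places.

1391.52 gold

The effective private return per unit is now (3.6/6) / 0.14 = 4.2857 > 1, so every player's dominant strategy flips to full contribution.
So the Nash equilibrium is full contribution by all 6; the group earns 6 × (52 × 0.86 + 3.6 × 52) = 1391.52.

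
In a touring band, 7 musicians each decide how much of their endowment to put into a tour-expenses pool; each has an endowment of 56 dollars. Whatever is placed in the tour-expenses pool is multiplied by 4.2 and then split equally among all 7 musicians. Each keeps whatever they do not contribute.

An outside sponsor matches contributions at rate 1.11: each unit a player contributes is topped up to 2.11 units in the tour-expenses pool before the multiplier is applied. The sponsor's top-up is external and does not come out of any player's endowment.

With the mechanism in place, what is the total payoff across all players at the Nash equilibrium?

With the mechanism, a contributed unit returns 4.2 × 2.11 / 7 = 1.2660 per unit of net cost to the contributor — now above 1 — so contributing fully is weakly dominant for every player.
So the Nash equilibrium is full contribution by all 7; the group earns 4.2 × 2.11 × 392 = 3473.90.

3473.90 dollars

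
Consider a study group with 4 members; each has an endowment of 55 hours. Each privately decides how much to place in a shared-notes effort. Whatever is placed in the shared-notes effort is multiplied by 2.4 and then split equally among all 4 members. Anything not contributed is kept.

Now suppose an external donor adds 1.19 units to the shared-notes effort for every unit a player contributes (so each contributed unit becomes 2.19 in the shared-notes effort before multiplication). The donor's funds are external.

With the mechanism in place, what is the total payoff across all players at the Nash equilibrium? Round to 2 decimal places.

The effective private return per unit is now 2.4 × 2.19 / 4 = 1.3140 > 1, so every player's dominant strategy flips to full contribution.
At the Nash equilibrium everyone contributes 55. Group total payoff = 2.4 × 2.19 × 220 = 1156.32.

1156.32 hours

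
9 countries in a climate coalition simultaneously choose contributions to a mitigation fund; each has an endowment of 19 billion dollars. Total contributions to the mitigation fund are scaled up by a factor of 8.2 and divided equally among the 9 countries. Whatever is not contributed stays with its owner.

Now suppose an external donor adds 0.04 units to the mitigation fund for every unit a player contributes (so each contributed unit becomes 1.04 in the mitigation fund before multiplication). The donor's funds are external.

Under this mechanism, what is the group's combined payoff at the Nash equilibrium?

With the mechanism, a contributed unit returns 8.2 × 1.04 / 9 = 0.9476 per unit of net cost — still below 1 — so contributing 0 remains dominant for every player.
Everyone keeps their endowment and the group total is 9 × 19 = 171.

171.00 billion dollars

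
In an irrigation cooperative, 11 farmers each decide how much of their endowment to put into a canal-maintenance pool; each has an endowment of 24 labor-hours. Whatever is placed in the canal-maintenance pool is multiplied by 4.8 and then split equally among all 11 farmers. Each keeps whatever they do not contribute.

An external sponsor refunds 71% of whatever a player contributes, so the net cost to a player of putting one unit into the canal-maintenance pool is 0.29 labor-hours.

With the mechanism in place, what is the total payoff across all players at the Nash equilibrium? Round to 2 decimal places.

Under the mechanism each unit contributed yields (4.8/11) / 0.29 = 1.5047 back to its contributor per unit of net cost, which exceeds 1, making full contribution the dominant choice for everyone.
So the Nash equilibrium is full contribution by all 11; the group earns 11 × (24 × 0.71 + 4.8 × 24) = 1454.64.

1454.64 labor-hours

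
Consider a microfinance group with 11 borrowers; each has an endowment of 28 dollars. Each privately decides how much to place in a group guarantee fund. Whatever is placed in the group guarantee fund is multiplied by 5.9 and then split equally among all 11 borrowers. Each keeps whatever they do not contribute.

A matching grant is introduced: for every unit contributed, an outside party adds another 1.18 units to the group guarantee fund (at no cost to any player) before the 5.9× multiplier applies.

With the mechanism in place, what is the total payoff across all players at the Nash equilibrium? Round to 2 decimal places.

With the mechanism, a contributed unit returns 5.9 × 2.18 / 11 = 1.1693 per unit of net cost to the contributor — now above 1 — so contributing fully is weakly dominant for every player.
So the Nash equilibrium is full contribution by all 11; the group earns 5.9 × 2.18 × 308 = 3961.50.

3961.50 dollars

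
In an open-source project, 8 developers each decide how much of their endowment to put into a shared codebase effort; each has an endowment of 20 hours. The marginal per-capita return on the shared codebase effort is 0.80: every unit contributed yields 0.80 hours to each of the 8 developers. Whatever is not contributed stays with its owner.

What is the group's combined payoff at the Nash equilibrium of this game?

160.00 hours

The private return per contributed unit is 0.80 < 1, so contributing 0 is dominant for every player. At the Nash equilibrium everyone keeps their 20, and the group total is 8 × 20 = 160.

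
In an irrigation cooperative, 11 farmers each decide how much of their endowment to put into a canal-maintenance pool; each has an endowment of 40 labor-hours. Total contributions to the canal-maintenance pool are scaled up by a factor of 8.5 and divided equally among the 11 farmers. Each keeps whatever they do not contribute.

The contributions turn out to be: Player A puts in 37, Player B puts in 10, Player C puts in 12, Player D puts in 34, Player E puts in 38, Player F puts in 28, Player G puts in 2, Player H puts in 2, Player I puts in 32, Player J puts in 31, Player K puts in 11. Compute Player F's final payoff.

195.14 labor-hours

Total contributed: 37 + 10 + 12 + 34 + 38 + 28 + 2 + 2 + 32 + 31 + 11 = 237.
Each receives 8.5 × 237 / 11 = 183.14 from the canal-maintenance pool.
Player F keeps 40 − 28 = 12, so Player F's payoff is 12 + 183.14 = 195.14.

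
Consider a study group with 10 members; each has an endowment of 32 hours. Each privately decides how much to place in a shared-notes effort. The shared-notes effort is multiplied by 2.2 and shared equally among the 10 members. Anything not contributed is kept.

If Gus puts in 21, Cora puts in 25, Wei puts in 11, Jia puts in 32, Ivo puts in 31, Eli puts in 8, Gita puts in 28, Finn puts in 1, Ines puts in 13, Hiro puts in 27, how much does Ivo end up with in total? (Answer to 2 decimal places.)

Total contributed: 21 + 25 + 11 + 32 + 31 + 8 + 28 + 1 + 13 + 27 = 197.
Each receives 2.2 × 197 / 10 = 43.34 from the shared-notes effort.
Ivo keeps 32 − 31 = 1, so Ivo's payoff is 1 + 43.34 = 44.34.

44.34 hours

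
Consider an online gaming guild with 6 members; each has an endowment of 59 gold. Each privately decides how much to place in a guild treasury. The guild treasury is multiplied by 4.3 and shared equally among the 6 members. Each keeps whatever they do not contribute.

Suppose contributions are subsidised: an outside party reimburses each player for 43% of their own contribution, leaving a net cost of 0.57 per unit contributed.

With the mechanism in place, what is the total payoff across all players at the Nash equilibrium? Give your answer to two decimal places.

The effective private return per unit is now (4.3/6) / 0.57 = 1.2573 > 1, so every player's dominant strategy flips to full contribution.
At the Nash equilibrium everyone contributes 59. Group total payoff = 6 × (59 × 0.43 + 4.3 × 59) = 1674.42.

1674.42 gold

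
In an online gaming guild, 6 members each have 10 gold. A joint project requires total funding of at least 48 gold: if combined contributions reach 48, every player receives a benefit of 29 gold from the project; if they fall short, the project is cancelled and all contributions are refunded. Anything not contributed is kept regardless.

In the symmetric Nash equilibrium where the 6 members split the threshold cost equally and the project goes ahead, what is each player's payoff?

31 gold

Equal share of the threshold: 48/6 = 8.
At this profile no one gains by cutting their contribution: any cut drops the total below 48, the project is cancelled, contributions are refunded, and the deviator ends with 10, which is less than 10 − 8 + 29 = 31. Contributing more than 8 just wastes the excess. So contributing exactly 8 is a best response.
Each player's payoff: 10 − 8 + 29 = 31.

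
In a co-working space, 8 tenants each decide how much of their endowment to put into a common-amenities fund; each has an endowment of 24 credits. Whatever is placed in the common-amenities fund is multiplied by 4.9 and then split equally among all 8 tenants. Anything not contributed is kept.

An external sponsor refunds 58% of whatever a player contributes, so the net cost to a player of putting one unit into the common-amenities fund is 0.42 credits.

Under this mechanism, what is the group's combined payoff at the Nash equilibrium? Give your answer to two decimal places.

1052.16 credits

Under the mechanism each unit contributed yields (4.9/8) / 0.42 = 1.4583 back to its contributor per unit of net cost, which exceeds 1, making full contribution the dominant choice for everyone.
At the Nash equilibrium everyone contributes 24. Group total payoff = 8 × (24 × 0.58 + 4.9 × 24) = 1052.16.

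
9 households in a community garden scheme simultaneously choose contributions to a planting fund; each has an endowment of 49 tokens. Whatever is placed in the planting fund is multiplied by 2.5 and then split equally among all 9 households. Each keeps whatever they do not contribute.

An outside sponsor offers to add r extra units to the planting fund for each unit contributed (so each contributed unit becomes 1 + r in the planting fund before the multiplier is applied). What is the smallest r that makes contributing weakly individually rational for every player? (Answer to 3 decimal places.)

2.600

With matching at rate r, one contributed unit becomes (1 + r) in the planting fund and returns 2.5 × (1 + r) / 9 to the contributor.
Setting this equal to 1: 1 + r = 9/2.5 = 3.6000.
So the minimum matching rate is r = 3.6000 − 1 = 2.600.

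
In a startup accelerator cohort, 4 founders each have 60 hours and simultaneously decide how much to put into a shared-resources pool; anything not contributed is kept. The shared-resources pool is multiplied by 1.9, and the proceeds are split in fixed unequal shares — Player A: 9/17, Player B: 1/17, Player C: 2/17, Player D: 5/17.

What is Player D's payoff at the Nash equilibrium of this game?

93.53 hours

Player j's private return per contributed unit is 1.9 × (j's share). Contributing is weakly dominant for j when that share is at least 1/1.9 = 0.5263, and contributing 0 is dominant otherwise.
Player A alone (share 9/17) is above the threshold, contributing 60; the remaining 3 contribute 0. Total contributed: 60.
Player D keeps 60 and receives 1.9 × 60 × 5/17 = 33.53 from the shared-resources pool, for a payoff of 93.53.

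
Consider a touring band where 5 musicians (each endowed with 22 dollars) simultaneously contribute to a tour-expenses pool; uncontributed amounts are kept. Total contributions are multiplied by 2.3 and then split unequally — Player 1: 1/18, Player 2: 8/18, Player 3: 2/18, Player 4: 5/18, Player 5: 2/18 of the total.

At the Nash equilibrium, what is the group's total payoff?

For player j, contributing a unit is worthwhile iff 2.3 × (j's share) ≥ 1, i.e. iff j's share is at least 0.4348.
Player 2 alone (share 8/18) is above the threshold, contributing 22; the remaining 4 contribute 0. Total contributed: 22.
The tour-expenses pool pays out 2.3 × 22 = 50.60 in total (split across the unequal shares, but the aggregate is all that matters for the group sum).
The 4 free-riders keep 22 each, adding 88. Group total = 88 + 50.60 = 138.60.

138.60 dollars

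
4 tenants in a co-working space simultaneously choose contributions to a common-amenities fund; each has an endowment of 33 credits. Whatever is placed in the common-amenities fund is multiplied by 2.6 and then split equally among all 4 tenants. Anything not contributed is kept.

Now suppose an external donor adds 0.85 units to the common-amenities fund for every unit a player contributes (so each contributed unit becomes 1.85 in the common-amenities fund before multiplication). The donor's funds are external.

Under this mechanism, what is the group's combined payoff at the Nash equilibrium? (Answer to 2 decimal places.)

634.92 credits

The effective private return per unit is now 2.6 × 1.85 / 4 = 1.2025 > 1, so every player's dominant strategy flips to full contribution.
At the Nash equilibrium everyone contributes 33. Group total payoff = 2.6 × 1.85 × 132 = 634.92.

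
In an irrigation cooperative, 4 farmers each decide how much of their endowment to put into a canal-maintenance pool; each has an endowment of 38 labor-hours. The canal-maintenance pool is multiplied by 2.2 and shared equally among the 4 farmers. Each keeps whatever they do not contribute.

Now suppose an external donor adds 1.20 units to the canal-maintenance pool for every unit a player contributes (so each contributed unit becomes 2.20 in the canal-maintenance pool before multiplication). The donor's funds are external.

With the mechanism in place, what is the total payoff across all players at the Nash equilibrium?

735.68 labor-hours

The effective private return per unit is now 2.2 × 2.20 / 4 = 1.2100 > 1, so every player's dominant strategy flips to full contribution.
So the Nash equilibrium is full contribution by all 4; the group earns 2.2 × 2.20 × 152 = 735.68.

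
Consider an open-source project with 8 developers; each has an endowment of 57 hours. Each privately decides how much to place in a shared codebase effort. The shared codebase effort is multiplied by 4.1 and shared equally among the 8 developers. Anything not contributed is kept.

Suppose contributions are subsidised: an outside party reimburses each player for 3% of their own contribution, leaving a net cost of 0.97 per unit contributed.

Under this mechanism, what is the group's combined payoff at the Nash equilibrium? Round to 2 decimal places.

Even with the mechanism, each unit contributed returns only (4.1/8) / 0.97 = 0.5284 per unit of net cost, so contributing nothing is still dominant.
At the Nash equilibrium no one contributes; group total payoff = 8 × 57 = 456.

456.00 hours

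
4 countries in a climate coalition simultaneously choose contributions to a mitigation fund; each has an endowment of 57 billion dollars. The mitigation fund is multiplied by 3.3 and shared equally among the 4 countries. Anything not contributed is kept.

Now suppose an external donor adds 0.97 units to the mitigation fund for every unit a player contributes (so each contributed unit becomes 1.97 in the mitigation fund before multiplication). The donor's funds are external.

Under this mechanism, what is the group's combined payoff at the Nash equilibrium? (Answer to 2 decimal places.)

With the mechanism, a contributed unit returns 3.3 × 1.97 / 4 = 1.6253 per unit of net cost to the contributor — now above 1 — so contributing fully is weakly dominant for every player.
At the Nash equilibrium everyone contributes 57. Group total payoff = 3.3 × 1.97 × 228 = 1482.23.

1482.23 billion dollars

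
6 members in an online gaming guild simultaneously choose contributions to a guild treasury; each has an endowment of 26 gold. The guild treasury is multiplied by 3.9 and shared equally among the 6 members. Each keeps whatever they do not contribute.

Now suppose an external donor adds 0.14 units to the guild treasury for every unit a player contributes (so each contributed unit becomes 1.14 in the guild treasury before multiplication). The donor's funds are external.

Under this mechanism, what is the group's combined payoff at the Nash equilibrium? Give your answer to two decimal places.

The effective private return is 3.9 × 1.14 / 6 = 0.7410, which is still under 1, so the mechanism doesn't change anyone's dominant strategy: zero contribution.
At the Nash equilibrium no one contributes; group total payoff = 6 × 26 = 156.

156.00 gold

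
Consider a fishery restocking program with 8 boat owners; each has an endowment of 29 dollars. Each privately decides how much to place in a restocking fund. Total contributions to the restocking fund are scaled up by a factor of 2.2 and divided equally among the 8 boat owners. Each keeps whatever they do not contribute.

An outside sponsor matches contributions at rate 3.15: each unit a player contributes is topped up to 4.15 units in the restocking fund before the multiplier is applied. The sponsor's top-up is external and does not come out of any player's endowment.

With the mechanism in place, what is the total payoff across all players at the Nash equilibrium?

2118.16 dollars

Under the mechanism each unit contributed yields 2.2 × 4.15 / 8 = 1.1413 back to its contributor per unit of net cost, which exceeds 1, making full contribution the dominant choice for everyone.
At the Nash equilibrium everyone contributes 29. Group total payoff = 2.2 × 4.15 × 232 = 2118.16.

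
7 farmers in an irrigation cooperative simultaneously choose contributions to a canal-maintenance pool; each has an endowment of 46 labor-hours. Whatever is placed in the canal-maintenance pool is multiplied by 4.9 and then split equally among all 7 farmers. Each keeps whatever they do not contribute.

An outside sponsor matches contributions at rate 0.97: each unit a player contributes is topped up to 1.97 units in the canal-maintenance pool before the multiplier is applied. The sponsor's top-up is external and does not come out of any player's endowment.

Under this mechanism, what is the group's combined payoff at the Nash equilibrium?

3108.27 labor-hours

Under the mechanism each unit contributed yields 4.9 × 1.97 / 7 = 1.3790 back to its contributor per unit of net cost, which exceeds 1, making full contribution the dominant choice for everyone.
At the Nash equilibrium everyone contributes 46. Group total payoff = 4.9 × 1.97 × 322 = 3108.27.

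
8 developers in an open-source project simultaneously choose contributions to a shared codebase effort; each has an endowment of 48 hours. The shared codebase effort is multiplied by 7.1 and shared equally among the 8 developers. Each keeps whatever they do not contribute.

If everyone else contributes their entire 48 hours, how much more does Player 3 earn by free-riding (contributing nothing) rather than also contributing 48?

5.40 hours

Switching from a contribution of 48 to 0 lets Player 3 keep an extra 48 hours, but lowers the shared codebase effort by 48, which costs Player 3 their own share of that drop: 7.1/8 × 48 = 42.60.
Net gain = 48 − 42.60 = 5.40. The private return per contributed unit (0.8875) is below 1, so free-riding is indeed the best response regardless of what the others do.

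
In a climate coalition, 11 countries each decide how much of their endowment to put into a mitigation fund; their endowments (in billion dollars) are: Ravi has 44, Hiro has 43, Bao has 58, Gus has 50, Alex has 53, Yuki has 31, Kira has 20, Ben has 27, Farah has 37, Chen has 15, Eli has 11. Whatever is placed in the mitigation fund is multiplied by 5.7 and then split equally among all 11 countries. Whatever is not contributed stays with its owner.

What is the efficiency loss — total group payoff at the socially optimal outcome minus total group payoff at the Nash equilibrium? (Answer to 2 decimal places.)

The private return per contributed unit is 5.7/11 = 0.5182 < 1 for every player regardless of endowment, so the Nash equilibrium is zero contribution and the group total is Σ E_j = 44 + 43 + 58 + 50 + 53 + 31 + 20 + 27 + 37 + 15 + 11 = 389.
Each contributed unit returns 5.700 to the group, so the social optimum is full contribution by everyone: group total = 5.700 × 389 = 2217.30.
Efficiency loss = (5.700 − 1) × 389 = 1828.30.

1828.30 billion dollars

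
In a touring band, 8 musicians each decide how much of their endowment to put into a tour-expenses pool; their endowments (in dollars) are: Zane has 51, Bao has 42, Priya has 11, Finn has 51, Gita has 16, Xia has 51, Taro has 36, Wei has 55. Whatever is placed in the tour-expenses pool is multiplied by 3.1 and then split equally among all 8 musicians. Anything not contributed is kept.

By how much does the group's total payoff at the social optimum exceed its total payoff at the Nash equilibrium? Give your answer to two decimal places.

The private return per contributed unit is 3.1/8 = 0.3875 < 1 for every player regardless of endowment, so the Nash equilibrium is zero contribution and the group total is Σ E_j = 51 + 42 + 11 + 51 + 16 + 51 + 36 + 55 = 313.
Each contributed unit returns 3.100 to the group, so the social optimum is full contribution by everyone: group total = 3.100 × 313 = 970.30.
Efficiency loss = (3.100 − 1) × 313 = 657.30.

657.30 dollars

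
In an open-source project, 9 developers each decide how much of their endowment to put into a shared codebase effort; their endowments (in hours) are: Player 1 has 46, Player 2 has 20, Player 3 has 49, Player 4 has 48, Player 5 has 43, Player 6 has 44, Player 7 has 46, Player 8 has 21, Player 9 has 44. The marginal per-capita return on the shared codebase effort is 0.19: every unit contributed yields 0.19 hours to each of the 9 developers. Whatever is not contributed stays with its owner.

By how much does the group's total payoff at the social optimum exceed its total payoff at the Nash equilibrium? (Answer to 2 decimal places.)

256.31 hours

The private return per contributed unit is 0.19 < 1 for everyone, so the Nash equilibrium is zero contribution and the group total is Σ E_j = 46 + 20 + 49 + 48 + 43 + 44 + 46 + 21 + 44 = 361.
Each contributed unit returns 1.710 to the group, so the social optimum is full contribution by everyone: group total = 1.710 × 361 = 617.31.
Efficiency loss = (1.710 − 1) × 361 = 256.31.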